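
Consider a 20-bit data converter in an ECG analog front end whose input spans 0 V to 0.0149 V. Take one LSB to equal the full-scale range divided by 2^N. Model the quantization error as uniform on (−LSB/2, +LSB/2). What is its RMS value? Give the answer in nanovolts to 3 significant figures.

V_FS = 0.0149 V.
LSB = 0.0149 V / 2^20 = 14.210 nV.
σ_q = LSB/√12 = 14.210 nV/3.4641 = 4.10 nV.

4.10 nV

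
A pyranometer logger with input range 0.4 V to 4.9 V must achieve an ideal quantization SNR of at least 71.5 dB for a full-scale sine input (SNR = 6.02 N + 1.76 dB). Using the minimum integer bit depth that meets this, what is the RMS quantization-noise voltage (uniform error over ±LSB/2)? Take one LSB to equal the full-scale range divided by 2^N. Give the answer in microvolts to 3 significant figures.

The full-scale span is 4.9 − (0.4) = 4.5 V.
N ≥ (71.5 − 1.76)/6.02 = 11.585 → N_min = 12.
LSB = 4.5 V / 2^12 = 1.0986 mV.
RMS noise = LSB/√12 = 317 µV.

317 µV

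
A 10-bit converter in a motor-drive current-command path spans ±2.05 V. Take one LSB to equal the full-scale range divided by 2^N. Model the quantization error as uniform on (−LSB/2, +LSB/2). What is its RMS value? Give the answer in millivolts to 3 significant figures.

Span: 2.05 V − (-2.05 V) = 4.1 V.
One LSB is 4.1 V / 1024 = 4.0039 mV.
For a uniform distribution on [−LSB/2, +LSB/2], V_rms = LSB/√12 = 4.0039 mV/3.4641 = 1.16 mV.

1.16 mV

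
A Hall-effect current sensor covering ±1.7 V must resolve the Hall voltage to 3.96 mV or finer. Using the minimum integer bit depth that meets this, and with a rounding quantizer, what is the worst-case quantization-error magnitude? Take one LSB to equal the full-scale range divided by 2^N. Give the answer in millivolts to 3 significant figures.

1.66 mV

Span: 1.7 V − (-1.7 V) = 3.4 V.
Required number of levels: 3.4/3.96 mV = 858.59; smallest N with 2^N ≥ that is 10.
LSB = 3.4 V ÷ 2^10 = 3.4/1024 V = 3.3203 mV.
|e|_max = LSB/2 = 1.66 mV.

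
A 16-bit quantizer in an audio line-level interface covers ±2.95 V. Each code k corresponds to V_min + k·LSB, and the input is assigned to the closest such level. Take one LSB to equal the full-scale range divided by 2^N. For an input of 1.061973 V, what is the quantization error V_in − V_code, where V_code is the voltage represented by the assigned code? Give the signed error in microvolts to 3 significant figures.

Full-scale range = 2.95 V − (-2.95 V) = 5.9 V. LSB = 5.9 V / 2^16 ≈ 90.03 µV.
(1.061973 − (-2.95)) / LSB = 4.011973 × 65536/5.9 = 44564.1801. Nearest integer: k = 44564.
V_code = -2.95 + (44564/65536) × 5.9 = 1.0619567871 V.
e = 1.061973 − (1.0619567871) = +16.2 µV.

+16.2 µV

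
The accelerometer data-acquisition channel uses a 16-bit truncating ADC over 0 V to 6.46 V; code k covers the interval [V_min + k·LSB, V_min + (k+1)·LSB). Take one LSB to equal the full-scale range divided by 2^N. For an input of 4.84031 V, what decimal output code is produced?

49104

Range is 6.46 V. LSB = 6.46 V / 2^16 ≈ 98.57 µV.
code = ⌊(V_in − V_min)/LSB⌋ = ⌊(V_in − V_min) × 2^16 / range⌋
     = ⌊(4.84031 − (0)) × 65536 / 6.46⌋ = ⌊4.84031 × 65536/6.46⌋
     = ⌊49104.420⌋ = 49104.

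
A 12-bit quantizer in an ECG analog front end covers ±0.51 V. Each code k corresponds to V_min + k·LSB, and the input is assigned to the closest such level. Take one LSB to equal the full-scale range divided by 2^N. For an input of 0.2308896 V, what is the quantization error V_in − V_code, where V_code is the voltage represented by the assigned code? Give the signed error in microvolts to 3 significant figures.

+44.9 µV

Span: 0.51 V − (-0.51 V) = 1.02 V. LSB = 1.02 V / 2^12 ≈ 249.0 µV.
(V_in − V_min)/LSB = (0.2308896 − (-0.51)) × 4096/1.02 = 2975.1802 → nearest code k = 2975.
V_code = V_min + k × range/2^12 = -0.51 + 2975 × 1.02/4096 = 0.2308447266 V.
Error = V_in − V_code = 0.2308896 − (0.2308447266) = +44.9 µV.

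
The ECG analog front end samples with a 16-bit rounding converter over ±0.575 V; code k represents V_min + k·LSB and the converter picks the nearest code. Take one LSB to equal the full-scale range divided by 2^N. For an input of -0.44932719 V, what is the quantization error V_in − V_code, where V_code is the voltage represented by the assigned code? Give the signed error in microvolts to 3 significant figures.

−3.15 µV

Span: 0.575 V − (-0.575 V) = 1.15 V. LSB = 1.15 V / 2^16 ≈ 17.55 µV.
(-0.44932719 − (-0.575)) / LSB = 0.12567281 × 65536/1.15 = 7161.8202. Nearest integer: k = 7162.
Reconstructed level: -0.575 + 7162 × 1.15/65536 V = -0.44932403564 V.
e = -0.44932719 − (-0.44932403564) = −3.15 µV.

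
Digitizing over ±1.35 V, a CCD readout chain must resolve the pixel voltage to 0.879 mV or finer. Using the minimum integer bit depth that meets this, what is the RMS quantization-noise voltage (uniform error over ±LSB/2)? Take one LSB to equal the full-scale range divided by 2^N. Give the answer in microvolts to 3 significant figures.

190 µV

Range = 1.35 − (-1.35) = 2.7 V.
Required number of levels: 2.7/0.879 mV = 3071.7; smallest N with 2^N ≥ that is 12.
One LSB is 2.7 V / 4096 = 0.65918 mV.
RMS noise = LSB/√12 = 190 µV.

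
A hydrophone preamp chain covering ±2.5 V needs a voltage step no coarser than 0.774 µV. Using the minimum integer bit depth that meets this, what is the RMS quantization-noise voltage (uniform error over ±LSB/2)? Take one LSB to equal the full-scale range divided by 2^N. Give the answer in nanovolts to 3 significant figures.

172 nV

Full-scale range = 2.5 V − (-2.5 V) = 5 V.
Required number of levels: 5/0.774 µV = 6.4599e6; smallest N with 2^N ≥ that is 23.
Step size = 5/8388608 V = 0.59605 µV.
V_rms = LSB/√12 = 172 nV.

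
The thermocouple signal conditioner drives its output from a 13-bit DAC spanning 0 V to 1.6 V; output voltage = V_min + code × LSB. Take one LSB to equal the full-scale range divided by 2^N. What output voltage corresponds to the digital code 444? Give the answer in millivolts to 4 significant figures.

86.72 mV

Range is 1.6 V. LSB = 1.6 V / 2^13.
V_out = V_min + code × LSB = 0 V + 444 × 1.6 V / 8192
      = 0 V + 0.0867188 V = 0.0867188 V.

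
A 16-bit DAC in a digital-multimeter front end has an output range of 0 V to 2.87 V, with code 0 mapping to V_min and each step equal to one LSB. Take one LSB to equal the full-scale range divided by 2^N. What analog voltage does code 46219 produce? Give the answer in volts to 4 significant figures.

Full-scale range = 2.87 V. LSB = 2.87 V / 2^16.
Output = V_min + (46219/65536) × range = 0 + 0.705246 × 2.87 V
      = 0 V + 2.02406 V = 2.02406 V.

2.024 V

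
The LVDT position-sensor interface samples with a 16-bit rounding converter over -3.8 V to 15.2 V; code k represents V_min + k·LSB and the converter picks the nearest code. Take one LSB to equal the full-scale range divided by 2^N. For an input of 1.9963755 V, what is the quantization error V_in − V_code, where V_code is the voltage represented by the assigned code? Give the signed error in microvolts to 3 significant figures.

Full-scale range = 15.2 V − (-3.8 V) = 19 V. LSB = 19 V / 2^16 ≈ 289.9 µV.
Position in LSBs: (1.9963755 − (-3.8)) × 65536/19 = 19993.2245; rounding gives k = 19993.
Reconstructed level: -3.8 + 19993 × 19/65536 V = 1.9963104248 V.
Error = V_in − V_code = 1.9963755 − (1.9963104248) = +65.1 µV.

+65.1 µV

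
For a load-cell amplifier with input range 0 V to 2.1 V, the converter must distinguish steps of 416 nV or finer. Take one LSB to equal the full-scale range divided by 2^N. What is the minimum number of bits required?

23 bits

Span = 2.1 V.
2.1 V / 416 nV = 5.048e6. Since 2^22 = 4194304 and 2^23 = 8388608, N = 23.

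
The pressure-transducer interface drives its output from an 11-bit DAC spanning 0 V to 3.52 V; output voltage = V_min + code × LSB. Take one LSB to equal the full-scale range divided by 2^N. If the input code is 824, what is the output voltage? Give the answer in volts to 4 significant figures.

V_FS = 3.52 V. LSB = 3.52 V / 2^11.
V_out = 0 + 824 × (3.52/2048) V
      = 0 V + 1.41625 V = 1.41625 V.

1.416 V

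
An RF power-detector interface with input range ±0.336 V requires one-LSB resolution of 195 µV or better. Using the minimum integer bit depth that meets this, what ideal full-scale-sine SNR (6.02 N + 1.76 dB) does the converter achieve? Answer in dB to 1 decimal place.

74.0 dB

Span: 0.336 V − (-0.336 V) = 0.672 V.
Need 2^N ≥ 0.672 V / 195 µV = 3446 → N_min = 12.
6.02(12) + 1.76 = 74.00 dB.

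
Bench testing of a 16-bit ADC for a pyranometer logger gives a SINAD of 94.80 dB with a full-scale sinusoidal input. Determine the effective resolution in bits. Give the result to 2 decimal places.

(94.80 − 1.76) / 6.02 = 93.04/6.02 = 15.4551 effective bits.

15.46 bits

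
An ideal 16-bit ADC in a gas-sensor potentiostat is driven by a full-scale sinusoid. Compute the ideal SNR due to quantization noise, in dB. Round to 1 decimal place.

98.1 dB

6.02(16) + 1.76 = 96.32 + 1.76 = 98.08 dB.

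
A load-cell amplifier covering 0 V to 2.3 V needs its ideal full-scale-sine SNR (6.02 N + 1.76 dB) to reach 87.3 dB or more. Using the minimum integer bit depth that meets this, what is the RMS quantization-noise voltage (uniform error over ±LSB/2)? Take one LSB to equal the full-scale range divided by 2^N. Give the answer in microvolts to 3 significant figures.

20.3 µV

Range is 2.3 V.
6.02 N + 1.76 ≥ 87.3 gives N ≥ 14.209, so the minimum integer is 15.
LSB = 2.3 V / 2^15 = 70.190 µV.
V_rms = LSB/√12 = 20.3 µV.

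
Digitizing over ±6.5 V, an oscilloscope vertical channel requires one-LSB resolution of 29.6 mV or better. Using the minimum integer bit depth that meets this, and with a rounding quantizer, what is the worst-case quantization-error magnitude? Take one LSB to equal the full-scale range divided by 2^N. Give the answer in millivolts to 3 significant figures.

12.7 mV

Full-scale range = 6.5 V − (-6.5 V) = 13 V.
Levels needed ≥ 13/29.6 mV = 439.2. 2^9 = 512 suffices, so N_min = 9.
Step size = 13/512 V = 25.391 mV.
|e|_max = LSB/2 = 12.7 mV.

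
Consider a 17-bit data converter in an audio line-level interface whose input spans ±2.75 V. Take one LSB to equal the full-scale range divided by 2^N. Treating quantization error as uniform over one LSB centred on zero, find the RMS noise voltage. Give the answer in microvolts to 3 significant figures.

Span: 2.75 V − (-2.75 V) = 5.5 V.
One LSB is 5.5 V / 131072 = 41.962 µV.
For a uniform distribution on [−LSB/2, +LSB/2], V_rms = LSB/√12 = 41.962 µV/3.4641 = 12.1 µV.

12.1 µV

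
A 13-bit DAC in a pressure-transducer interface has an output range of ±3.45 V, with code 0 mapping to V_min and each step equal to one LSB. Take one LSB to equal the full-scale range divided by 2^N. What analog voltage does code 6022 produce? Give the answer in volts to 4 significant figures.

Span: 3.45 V − (-3.45 V) = 6.9 V. LSB = 6.9 V / 2^13.
Output = V_min + (6022/8192) × range = -3.45 + 0.735107 × 6.9 V
      = -3.45 V + 5.07224 V = 1.62224 V.

1.622 V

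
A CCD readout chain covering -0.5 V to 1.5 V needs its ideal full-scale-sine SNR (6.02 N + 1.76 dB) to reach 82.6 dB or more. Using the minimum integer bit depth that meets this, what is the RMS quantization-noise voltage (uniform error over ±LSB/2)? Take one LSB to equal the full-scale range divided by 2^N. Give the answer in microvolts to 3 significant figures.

Full-scale range = 1.5 V − (-0.5 V) = 2 V.
Solving 6.02 N ≥ 82.6 − 1.76: N ≥ 13.429. Round up → N = 14.
LSB = 2 V / 2^14 = 122.07 µV.
V_rms = LSB/√12 = 35.2 µV.

35.2 µV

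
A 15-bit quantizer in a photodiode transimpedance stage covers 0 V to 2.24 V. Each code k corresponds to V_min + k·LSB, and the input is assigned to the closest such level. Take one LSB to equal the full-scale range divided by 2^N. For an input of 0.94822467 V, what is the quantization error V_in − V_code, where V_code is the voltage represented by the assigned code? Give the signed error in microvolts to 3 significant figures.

Full-scale range = 2.24 V. LSB = 2.24 V / 2^15 ≈ 68.36 µV.
(0.94822467 − (0)) / LSB = 0.94822467 × 32768/2.24 = 13871.1723. Nearest integer: k = 13871.
Reconstructed level: 0 + 13871 × 2.24/32768 V = 0.94821289063 V.
V_in − V_code = 0.94822467 − (0.94821289063) = +11.8 µV.

+11.8 µV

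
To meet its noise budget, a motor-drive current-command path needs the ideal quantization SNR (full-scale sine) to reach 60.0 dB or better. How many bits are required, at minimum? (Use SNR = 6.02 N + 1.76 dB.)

Solving 6.02 N ≥ 60.0 − 1.76: N ≥ 9.674. Round up → N = 10.

10 bits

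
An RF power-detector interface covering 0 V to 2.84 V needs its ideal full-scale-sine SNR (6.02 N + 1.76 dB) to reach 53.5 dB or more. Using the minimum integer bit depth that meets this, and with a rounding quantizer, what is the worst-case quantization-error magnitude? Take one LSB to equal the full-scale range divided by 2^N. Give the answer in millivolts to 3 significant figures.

2.77 mV

V_FS = 2.84 V.
N ≥ (53.5 − 1.76)/6.02 = 8.595 → N_min = 9.
One LSB is 2.84 V / 512 = 5.5469 mV.
Half an LSB is 2.77 mV.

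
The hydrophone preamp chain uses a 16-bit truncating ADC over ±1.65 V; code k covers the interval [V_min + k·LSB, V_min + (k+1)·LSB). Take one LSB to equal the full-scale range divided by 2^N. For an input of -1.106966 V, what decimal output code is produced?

10784

Span: 1.65 V − (-1.65 V) = 3.3 V. LSB = 3.3 V / 2^16 ≈ 50.35 µV.
code = ⌊(V_in − V_min)/LSB⌋ = ⌊(V_in − V_min) × 2^16 / range⌋
     = ⌊(-1.106966 − (-1.65)) × 65536 / 3.3⌋ = ⌊0.543034 × 65536/3.3⌋
     = ⌊10784.326⌋ = 10784.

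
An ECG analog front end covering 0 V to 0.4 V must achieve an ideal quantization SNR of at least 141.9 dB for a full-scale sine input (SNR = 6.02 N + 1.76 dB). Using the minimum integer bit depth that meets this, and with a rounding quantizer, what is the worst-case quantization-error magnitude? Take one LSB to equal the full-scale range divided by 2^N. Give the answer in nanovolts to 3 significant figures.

11.9 nV

V_FS = 0.4 V.
6.02 N + 1.76 ≥ 141.9 gives N ≥ 23.279, so the minimum integer is 24.
One LSB is 0.4 V / 16777216 = 23.842 nV.
Max error for round-to-nearest is LSB/2 = 11.9 nV.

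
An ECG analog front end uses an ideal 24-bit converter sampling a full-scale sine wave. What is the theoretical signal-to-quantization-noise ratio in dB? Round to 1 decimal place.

Ideal quantization SNR: 6.02 × 24 + 1.76 dB = 146.2 dB.

146.2 dB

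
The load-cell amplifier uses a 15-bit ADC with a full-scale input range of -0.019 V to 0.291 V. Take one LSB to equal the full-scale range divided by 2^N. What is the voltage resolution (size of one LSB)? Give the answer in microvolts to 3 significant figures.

9.46 µV

The full-scale span is 0.291 − (-0.019) = 0.31 V.
2^15 = 32768 levels.
Step size = 0.31/32768 V = 9.46 µV.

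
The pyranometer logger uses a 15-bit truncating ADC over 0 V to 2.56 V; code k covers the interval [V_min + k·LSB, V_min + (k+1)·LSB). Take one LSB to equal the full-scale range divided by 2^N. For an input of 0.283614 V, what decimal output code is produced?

Range is 2.56 V. LSB = 2.56 V / 2^15 ≈ 78.12 µV.
code = ⌊(V_in − V_min)/LSB⌋ = ⌊(V_in − V_min) × 2^15 / range⌋
     = ⌊(0.283614 − (0)) × 32768 / 2.56⌋ = ⌊0.283614 × 32768/2.56⌋
     = ⌊3630.259⌋ = 3630.

3630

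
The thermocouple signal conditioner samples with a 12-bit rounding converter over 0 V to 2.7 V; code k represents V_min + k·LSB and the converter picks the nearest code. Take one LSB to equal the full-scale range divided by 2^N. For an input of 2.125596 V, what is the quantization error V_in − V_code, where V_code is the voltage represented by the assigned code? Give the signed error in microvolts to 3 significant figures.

−258 µV

Full-scale range = 2.7 V. LSB = 2.7 V / 2^12 ≈ 0.6592 mV.
(V_in − V_min)/LSB = (2.125596 − (0)) × 4096/2.7 = 3224.6079 → nearest code k = 3225.
V_code = V_min + k × range/2^12 = 0 + 3225 × 2.7/4096 = 2.125854492 V.
e = 2.125596 − (2.125854492) = −258 µV.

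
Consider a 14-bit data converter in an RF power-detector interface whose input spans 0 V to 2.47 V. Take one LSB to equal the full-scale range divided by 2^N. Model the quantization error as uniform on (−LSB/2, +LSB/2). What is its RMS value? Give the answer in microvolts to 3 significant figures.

Full-scale range = 2.47 V.
Step size = 2.47/16384 V = 150.76 µV.
σ_q = LSB/√12 = 150.76 µV/3.4641 = 43.5 µV.

43.5 µV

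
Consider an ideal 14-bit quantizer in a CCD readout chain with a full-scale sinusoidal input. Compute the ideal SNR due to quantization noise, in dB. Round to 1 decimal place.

For an ideal N-bit converter with full-scale sine input, SNR = 6.02 N + 1.76 dB. SNR = 6.02 × 14 + 1.76 = 84.28 + 1.76 = 86.04 dB.

86.0 dB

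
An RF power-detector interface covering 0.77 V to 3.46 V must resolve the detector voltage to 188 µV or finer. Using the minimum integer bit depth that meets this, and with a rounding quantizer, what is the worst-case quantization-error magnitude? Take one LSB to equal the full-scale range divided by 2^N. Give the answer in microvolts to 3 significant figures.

82.1 µV

Span: 3.46 V − (0.77 V) = 2.69 V.
2.69 V / 188 µV = 14310. Since 2^13 = 8192 and 2^14 = 16384, N = 14.
LSB = 2.69 V / 2^14 = 164.18 µV.
|e|_max = LSB/2 = 82.1 µV.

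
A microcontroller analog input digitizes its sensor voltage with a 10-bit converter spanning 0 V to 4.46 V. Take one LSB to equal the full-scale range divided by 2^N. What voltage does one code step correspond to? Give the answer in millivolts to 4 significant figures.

Span = 4.46 V.
2^10 = 1024 levels.
LSB = 4.46 V ÷ 2^10 = 4.46/1024 V = 4.355 mV.

4.355 mV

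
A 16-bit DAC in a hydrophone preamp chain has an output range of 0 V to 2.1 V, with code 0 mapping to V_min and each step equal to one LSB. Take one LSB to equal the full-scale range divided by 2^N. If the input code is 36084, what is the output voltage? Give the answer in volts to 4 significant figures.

1.156 V

V_FS = 2.1 V. LSB = 2.1 V / 2^16.
Output = V_min + (36084/65536) × range = 0 + 0.550598 × 2.1 V
      = 0 V + 1.15626 V = 1.15626 V.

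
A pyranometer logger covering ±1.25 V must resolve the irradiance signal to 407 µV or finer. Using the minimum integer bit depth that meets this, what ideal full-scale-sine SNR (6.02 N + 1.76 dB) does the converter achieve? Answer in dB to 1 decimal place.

80.0 dB

Span: 1.25 V − (-1.25 V) = 2.5 V.
2.5 V / 407 µV = 6143. Since 2^12 = 4096 and 2^13 = 8192, N = 13.
6.02(13) + 1.76 = 80.02 dB.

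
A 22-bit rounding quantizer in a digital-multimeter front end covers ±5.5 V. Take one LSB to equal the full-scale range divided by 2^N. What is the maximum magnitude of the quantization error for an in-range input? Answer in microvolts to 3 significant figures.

1.31 µV

Range = 5.5 − (-5.5) = 11 V.
LSB = 11 V ÷ 2^22 = 11/4194304 V = 2.6226 µV.
Worst-case error for round-to-nearest is half an LSB: 1.31 µV.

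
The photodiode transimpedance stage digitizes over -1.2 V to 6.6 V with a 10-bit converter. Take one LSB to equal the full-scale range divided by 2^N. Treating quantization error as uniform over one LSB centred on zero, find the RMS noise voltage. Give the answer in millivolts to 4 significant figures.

2.199 mV

Range = 6.6 − (-1.2) = 7.8 V.
LSB = 7.8 V / 2^10 = 7.61719 mV.
V_rms = LSB/√12 = 7.61719 mV / √12 = 2.199 mV.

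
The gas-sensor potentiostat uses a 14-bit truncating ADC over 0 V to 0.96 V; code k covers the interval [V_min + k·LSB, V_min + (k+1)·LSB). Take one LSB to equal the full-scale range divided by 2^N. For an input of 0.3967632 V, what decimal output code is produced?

Span = 0.96 V. LSB = 0.96 V / 2^14 ≈ 58.59 µV.
(V_in − V_min) × 2^14/range = (0.3967632 − (0)) × 16384/0.96 = 6771.425.
Floor → code = 6771.

6771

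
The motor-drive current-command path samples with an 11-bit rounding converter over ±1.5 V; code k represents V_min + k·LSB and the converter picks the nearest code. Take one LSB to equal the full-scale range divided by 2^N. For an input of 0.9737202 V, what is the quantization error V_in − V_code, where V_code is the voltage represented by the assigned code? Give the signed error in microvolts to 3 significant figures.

−401 µV

Span: 1.5 V − (-1.5 V) = 3 V. LSB = 3 V / 2^11 ≈ 1.465 mV.
(0.9737202 − (-1.5)) / LSB = 2.4737202 × 2048/3 = 1688.7263. Nearest integer: k = 1689.
V_code = -1.5 + (1689/2048) × 3 = 0.9741210938 V.
V_in − V_code = 0.9737202 − (0.9741210938) = −401 µV.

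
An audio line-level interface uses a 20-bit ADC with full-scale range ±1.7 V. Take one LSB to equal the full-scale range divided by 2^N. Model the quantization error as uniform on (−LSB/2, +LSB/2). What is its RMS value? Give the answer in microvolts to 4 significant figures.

Full-scale range = 1.7 V − (-1.7 V) = 3.4 V.
Step size = 3.4/1048576 V = 3.24249 µV.
V_rms = LSB/√12 = 3.24249 µV / √12 = 0.9360 µV.

0.9360 µV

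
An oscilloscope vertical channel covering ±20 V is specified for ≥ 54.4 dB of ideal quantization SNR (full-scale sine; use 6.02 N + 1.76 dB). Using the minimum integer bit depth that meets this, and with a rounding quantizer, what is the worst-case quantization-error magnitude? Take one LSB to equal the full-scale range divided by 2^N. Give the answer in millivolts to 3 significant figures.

Range = 20 − (-20) = 40 V.
N ≥ (54.4 − 1.76)/6.02 = 8.744 → N_min = 9.
LSB = 40 V / 2^9 = 78.125 mV.
Half an LSB is 39.1 mV.

39.1 mV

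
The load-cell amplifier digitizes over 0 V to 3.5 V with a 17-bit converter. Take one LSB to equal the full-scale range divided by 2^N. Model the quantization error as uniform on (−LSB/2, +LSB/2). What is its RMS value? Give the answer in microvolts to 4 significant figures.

7.708 µV

Span = 3.5 V.
LSB = 3.5 V / 2^17 = 26.7029 µV.
σ_q = LSB/√12 = 26.7029 µV/3.4641 = 7.708 µV.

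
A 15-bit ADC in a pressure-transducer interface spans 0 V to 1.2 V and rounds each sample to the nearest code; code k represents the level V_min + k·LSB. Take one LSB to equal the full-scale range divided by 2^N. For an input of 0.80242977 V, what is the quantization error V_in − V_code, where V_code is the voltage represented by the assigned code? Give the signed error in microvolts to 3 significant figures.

V_FS = 1.2 V. LSB = 1.2 V / 2^15 ≈ 36.62 µV.
Position in LSBs: (0.80242977 − (0)) × 32768/1.2 = 21911.6823; rounding gives k = 21912.
Reconstructed level: 0 + 21912 × 1.2/32768 V = 0.80244140625 V.
Error = V_in − V_code = 0.80242977 − (0.80244140625) = −11.6 µV.

−11.6 µV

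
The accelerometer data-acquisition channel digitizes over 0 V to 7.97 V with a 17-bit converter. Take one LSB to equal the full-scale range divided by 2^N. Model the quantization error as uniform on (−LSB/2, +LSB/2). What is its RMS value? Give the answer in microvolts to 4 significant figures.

V_FS = 7.97 V.
One LSB is 7.97 V / 131072 = 60.8063 µV.
V_rms = LSB/√12 = 60.8063 µV / √12 = 17.55 µV.

17.55 µV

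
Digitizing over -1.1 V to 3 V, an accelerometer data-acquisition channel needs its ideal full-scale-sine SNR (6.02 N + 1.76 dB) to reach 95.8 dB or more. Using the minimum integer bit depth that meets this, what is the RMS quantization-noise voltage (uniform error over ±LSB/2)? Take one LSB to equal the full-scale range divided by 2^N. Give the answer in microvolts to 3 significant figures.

18.1 µV

Span: 3 V − (-1.1 V) = 4.1 V.
Required N = ⌈(95.8 − 1.76)/6.02⌉ = ⌈15.621⌉ = 16.
LSB = 4.1 V ÷ 2^16 = 4.1/65536 V = 62.561 µV.
RMS noise = LSB/√12 = 18.1 µV.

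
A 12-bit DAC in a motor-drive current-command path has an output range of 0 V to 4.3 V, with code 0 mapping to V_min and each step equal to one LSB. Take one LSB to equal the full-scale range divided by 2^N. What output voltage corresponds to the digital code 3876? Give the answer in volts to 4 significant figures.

V_FS = 4.3 V. LSB = 4.3 V / 2^12.
V_out = 0 + 3876 × (4.3/4096) V
      = 0 V + 4.06904 V = 4.06904 V.

4.069 V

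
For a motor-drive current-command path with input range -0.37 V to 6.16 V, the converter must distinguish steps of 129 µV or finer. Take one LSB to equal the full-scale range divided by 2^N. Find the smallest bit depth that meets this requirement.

16 bits

Span: 6.16 V − (-0.37 V) = 6.53 V.
6.53 V / 129 µV = 50620. Since 2^15 = 32768 and 2^16 = 65536, N = 16.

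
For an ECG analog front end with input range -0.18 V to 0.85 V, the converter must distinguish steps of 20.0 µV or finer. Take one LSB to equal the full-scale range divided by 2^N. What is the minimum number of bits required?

Span: 0.85 V − (-0.18 V) = 1.03 V.
Required number of levels: 1.03/20.0 µV = 51500; smallest N with 2^N ≥ that is 16.

16 bits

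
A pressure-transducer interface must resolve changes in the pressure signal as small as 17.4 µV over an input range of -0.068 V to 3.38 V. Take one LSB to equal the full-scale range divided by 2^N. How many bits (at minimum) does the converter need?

The full-scale span is 3.38 − (-0.068) = 3.448 V.
Required number of levels: 3.448/17.4 µV = 198160; smallest N with 2^N ≥ that is 18.

18 bits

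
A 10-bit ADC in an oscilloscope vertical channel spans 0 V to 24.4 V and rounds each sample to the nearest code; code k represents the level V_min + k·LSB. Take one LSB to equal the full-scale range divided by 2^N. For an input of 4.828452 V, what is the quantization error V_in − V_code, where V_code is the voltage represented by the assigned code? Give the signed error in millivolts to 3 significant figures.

−8.66 mV

V_FS = 24.4 V. LSB = 24.4 V / 2^10 ≈ 23.83 mV.
(4.828452 − (0)) / LSB = 4.828452 × 1024/24.4 = 202.6367. Nearest integer: k = 203.
Reconstructed level: 0 + 203 × 24.4/1024 V = 4.837109375 V.
Error = V_in − V_code = 4.828452 − (4.837109375) = −8.66 mV.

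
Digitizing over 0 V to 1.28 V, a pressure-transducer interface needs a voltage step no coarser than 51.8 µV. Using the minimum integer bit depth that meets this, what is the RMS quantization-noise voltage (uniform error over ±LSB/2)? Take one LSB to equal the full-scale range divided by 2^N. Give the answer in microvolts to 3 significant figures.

V_FS = 1.28 V.
1.28 V / 51.8 µV = 24710. Since 2^14 = 16384 and 2^15 = 32768, N = 15.
LSB = 1.28 V ÷ 2^15 = 1.28/32768 V = 39.063 µV.
V_rms = LSB/√12 = 11.3 µV.

11.3 µV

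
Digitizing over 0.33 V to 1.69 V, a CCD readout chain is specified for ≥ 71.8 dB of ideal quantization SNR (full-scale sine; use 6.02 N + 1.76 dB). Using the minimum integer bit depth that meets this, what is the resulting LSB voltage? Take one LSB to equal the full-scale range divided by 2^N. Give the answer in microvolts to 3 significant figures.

Full-scale range = 1.69 V − (0.33 V) = 1.36 V.
Solving 6.02 N ≥ 71.8 − 1.76: N ≥ 11.635. Round up → N = 12.
One LSB is 1.36 V / 4096 = 332 µV.

332 µV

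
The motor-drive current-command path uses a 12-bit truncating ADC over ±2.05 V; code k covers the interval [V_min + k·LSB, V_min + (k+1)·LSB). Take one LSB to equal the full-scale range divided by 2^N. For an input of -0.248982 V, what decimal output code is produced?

1799

Range = 2.05 − (-2.05) = 4.1 V. LSB = 4.1 V / 2^12 ≈ 1.001 mV.
(V_in − V_min) × 2^12/range = (-0.248982 − (-2.05)) × 4096/4.1 = 1799.261.
Floor → code = 1799.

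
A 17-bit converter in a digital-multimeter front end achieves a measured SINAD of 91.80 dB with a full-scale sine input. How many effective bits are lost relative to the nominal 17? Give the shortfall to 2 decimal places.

2.04 bits

N_eff = (91.80 − 1.76)/6.02 = 14.9568 bits.
17 − 14.9568 = 2.04 bits below nominal.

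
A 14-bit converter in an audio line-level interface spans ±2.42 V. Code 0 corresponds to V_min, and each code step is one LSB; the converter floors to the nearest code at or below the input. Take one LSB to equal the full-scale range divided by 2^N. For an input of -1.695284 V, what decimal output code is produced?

Full-scale range = 2.42 V − (-2.42 V) = 4.84 V. LSB = 4.84 V / 2^14 ≈ 295.4 µV.
V_in − V_min = -1.695284 − (-2.42) = 0.724716 V.
Divide by LSB: 0.724716 × 16384/4.84 = 2453.2535.
Truncating gives code 2453.

2453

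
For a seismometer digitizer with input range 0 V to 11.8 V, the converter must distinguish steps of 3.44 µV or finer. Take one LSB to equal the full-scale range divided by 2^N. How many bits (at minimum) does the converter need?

22 bits

Full-scale range = 11.8 V.
Levels needed ≥ 11.8/3.44 µV = 3.430e6. 2^22 = 4194304 suffices, so N_min = 22.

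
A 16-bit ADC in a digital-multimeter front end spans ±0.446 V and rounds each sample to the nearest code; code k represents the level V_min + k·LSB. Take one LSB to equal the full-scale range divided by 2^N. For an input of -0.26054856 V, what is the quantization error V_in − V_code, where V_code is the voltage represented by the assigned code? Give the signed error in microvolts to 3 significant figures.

+3.75 µV

Full-scale range = 0.446 V − (-0.446 V) = 0.892 V. LSB = 0.892 V / 2^16 ≈ 13.61 µV.
Position in LSBs: (-0.26054856 − (-0.446)) × 65536/0.892 = 13625.2753; rounding gives k = 13625.
Reconstructed level: -0.446 + 13625 × 0.892/65536 V = -0.26055230713 V.
e = -0.26054856 − (-0.26055230713) = +3.75 µV.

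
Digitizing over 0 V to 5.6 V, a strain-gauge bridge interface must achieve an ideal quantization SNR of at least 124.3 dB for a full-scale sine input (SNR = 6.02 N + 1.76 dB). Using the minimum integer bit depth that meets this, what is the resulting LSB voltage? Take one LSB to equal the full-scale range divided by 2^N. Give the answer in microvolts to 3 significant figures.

Full-scale range = 5.6 V.
N ≥ (124.3 − 1.76)/6.02 = 20.355 → N_min = 21.
LSB = 5.6 V / 2^21 = 2.67 µV.

2.67 µV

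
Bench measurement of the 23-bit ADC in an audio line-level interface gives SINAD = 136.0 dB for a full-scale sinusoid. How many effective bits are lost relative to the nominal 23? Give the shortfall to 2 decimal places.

0.70 bits

ENOB = (SINAD − 1.76)/6.02 = (136.0 − 1.76)/6.02 = 22.2990 bits.
Shortfall = 23 − 22.2990 = 0.7010 bits.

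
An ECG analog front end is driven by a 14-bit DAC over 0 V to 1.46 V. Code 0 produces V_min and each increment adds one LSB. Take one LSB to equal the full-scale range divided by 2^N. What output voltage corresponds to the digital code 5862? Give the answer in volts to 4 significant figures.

Span = 1.46 V. LSB = 1.46 V / 2^14.
V_out = 0 + 5862 × (1.46/16384) V
      = 0 + 0.522371 = 0.522371 V.

0.5224 V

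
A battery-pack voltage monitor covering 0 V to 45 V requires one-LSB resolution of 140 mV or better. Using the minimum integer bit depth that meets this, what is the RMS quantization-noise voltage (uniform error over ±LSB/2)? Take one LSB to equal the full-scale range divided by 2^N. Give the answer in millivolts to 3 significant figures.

Span = 45 V.
45 V / 140 mV = 321.4. Since 2^8 = 256 and 2^9 = 512, N = 9.
Step size = 45/512 V = 87.891 mV.
V_rms = LSB/√12 = 25.4 mV.

25.4 mV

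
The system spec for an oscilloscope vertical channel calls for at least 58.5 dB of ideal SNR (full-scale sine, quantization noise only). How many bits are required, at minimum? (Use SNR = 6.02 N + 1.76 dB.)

N ≥ (58.5 − 1.76)/6.02 = 9.425 → N_min = 10.

10 bits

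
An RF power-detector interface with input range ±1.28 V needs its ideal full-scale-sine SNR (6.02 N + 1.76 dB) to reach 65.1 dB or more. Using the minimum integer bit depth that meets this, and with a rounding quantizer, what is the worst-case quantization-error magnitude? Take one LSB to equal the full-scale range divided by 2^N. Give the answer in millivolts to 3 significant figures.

Range = 1.28 − (-1.28) = 2.56 V.
6.02 N + 1.76 ≥ 65.1 gives N ≥ 10.522, so the minimum integer is 11.
LSB = 2.56 V ÷ 2^11 = 2.56/2048 V = 1.2500 mV.
|e|_max = LSB/2 = 0.625 mV.

0.625 mV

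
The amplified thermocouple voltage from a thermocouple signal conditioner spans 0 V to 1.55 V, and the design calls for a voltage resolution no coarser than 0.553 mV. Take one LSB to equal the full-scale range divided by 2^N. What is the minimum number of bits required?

V_FS = 1.55 V.
1.55 V / 0.553 mV = 2803. Since 2^11 = 2048 and 2^12 = 4096, N = 12.

12 bits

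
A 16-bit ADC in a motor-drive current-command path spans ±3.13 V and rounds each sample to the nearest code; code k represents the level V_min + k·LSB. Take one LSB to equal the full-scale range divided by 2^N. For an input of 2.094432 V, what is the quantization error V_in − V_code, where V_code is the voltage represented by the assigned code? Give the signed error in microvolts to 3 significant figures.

Span: 3.13 V − (-3.13 V) = 6.26 V. LSB = 6.26 V / 2^16 ≈ 95.52 µV.
(2.094432 − (-3.13)) / LSB = 5.224432 × 65536/6.26 = 54694.6287. Nearest integer: k = 54695.
V_code = -3.13 + (54695/65536) × 6.26 = 2.0944674683 V.
V_in − V_code = 2.094432 − (2.0944674683) = −35.5 µV.

−35.5 µV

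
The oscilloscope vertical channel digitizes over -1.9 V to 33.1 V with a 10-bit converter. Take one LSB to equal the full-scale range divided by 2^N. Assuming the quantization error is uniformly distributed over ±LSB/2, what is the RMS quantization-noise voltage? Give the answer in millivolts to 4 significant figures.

Full-scale range = 33.1 V − (-1.9 V) = 35 V.
LSB = 35 V ÷ 2^10 = 35/1024 V = 34.1797 mV.
RMS of a uniform error over width LSB is LSB/√12 = 9.867 mV.

9.867 mV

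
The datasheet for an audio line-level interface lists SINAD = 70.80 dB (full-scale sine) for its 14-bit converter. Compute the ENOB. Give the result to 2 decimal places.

11.47 bits

(70.80 − 1.76) / 6.02 = 69.04/6.02 = 11.4684 effective bits.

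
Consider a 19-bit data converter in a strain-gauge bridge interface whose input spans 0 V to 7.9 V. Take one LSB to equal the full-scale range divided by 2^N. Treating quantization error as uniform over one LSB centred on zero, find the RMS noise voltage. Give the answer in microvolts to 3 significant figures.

4.35 µV

V_FS = 7.9 V.
Step size = 7.9/524288 V = 15.068 µV.
V_rms = LSB/√12 = 15.068 µV / √12 = 4.35 µV.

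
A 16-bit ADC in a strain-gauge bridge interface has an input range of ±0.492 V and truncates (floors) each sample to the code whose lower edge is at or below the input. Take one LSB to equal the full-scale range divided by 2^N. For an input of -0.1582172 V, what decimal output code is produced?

22230

Full-scale range = 0.492 V − (-0.492 V) = 0.984 V. LSB = 0.984 V / 2^16 ≈ 15.01 µV.
code = ⌊(V_in − V_min)/LSB⌋ = ⌊(V_in − V_min) × 2^16 / range⌋
     = ⌊(-0.1582172 − (-0.492)) × 65536 / 0.984⌋ = ⌊0.3337828 × 65536/0.984⌋
     = ⌊22230.477⌋ = 22230.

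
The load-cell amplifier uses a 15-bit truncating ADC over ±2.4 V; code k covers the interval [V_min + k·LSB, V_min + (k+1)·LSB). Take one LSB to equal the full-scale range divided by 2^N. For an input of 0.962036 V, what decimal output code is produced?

Span: 2.4 V − (-2.4 V) = 4.8 V. LSB = 4.8 V / 2^15 ≈ 146.5 µV.
(V_in − V_min) × 2^15/range = (0.962036 − (-2.4)) × 32768/4.8 = 22951.499.
Floor → code = 22951.

22951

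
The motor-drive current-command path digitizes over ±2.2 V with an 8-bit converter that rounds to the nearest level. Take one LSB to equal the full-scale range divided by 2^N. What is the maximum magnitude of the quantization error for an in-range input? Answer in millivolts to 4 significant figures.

Range = 2.2 − (-2.2) = 4.4 V.
Step size = 4.4/256 V = 17.1875 mV.
Worst-case error for round-to-nearest is half an LSB: 8.594 mV.

8.594 mV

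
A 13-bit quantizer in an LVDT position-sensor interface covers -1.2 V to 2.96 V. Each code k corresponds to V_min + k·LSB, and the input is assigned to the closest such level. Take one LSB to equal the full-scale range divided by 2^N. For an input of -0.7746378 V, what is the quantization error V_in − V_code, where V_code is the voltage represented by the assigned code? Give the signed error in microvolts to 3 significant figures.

The full-scale span is 2.96 − (-1.2) = 4.16 V. LSB = 4.16 V / 2^13 ≈ 0.5078 mV.
(V_in − V_min)/LSB = (-0.7746378 − (-1.2)) × 8192/4.16 = 837.6363 → nearest code k = 838.
V_code = -1.2 + (838/8192) × 4.16 = -0.7744531250 V.
Error = V_in − V_code = -0.7746378 − (-0.7744531250) = −185 µV.

−185 µV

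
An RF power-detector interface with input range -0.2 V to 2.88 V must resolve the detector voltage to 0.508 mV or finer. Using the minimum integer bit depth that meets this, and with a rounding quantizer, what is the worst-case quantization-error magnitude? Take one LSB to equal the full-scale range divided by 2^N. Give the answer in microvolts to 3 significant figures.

Range = 2.88 − (-0.2) = 3.08 V.
Need 2^N ≥ 3.08 V / 0.508 mV = 6063 → N_min = 13.
LSB = 3.08 V / 2^13 = 375.98 µV.
Max error for round-to-nearest is LSB/2 = 188 µV.

188 µV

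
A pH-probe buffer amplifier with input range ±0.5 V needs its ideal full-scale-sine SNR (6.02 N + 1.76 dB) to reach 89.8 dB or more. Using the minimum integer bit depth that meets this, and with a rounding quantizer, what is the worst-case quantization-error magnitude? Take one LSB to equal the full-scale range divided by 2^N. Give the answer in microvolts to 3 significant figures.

15.3 µV

Span: 0.5 V − (-0.5 V) = 1 V.
6.02 N + 1.76 ≥ 89.8 gives N ≥ 14.625, so the minimum integer is 15.
LSB = 1 V / 2^15 = 30.518 µV.
|e|_max = LSB/2 = 15.3 µV.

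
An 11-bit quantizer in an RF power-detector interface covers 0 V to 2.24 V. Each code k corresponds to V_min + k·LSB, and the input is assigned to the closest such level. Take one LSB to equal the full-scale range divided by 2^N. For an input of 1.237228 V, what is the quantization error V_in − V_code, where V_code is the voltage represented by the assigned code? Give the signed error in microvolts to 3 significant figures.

+197 µV

V_FS = 2.24 V. LSB = 2.24 V / 2^11 ≈ 1.094 mV.
(V_in − V_min)/LSB = (1.237228 − (0)) × 2048/2.24 = 1131.1799 → nearest code k = 1131.
V_code = 0 + (1131/2048) × 2.24 = 1.237031250 V.
Error = V_in − V_code = 1.237228 − (1.237031250) = +197 µV.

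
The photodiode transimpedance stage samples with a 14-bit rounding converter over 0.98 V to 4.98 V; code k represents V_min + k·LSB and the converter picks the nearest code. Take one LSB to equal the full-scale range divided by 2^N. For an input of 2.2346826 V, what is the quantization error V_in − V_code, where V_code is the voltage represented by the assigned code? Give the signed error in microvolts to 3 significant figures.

Span: 4.98 V − (0.98 V) = 4 V. LSB = 4 V / 2^14 ≈ 244.1 µV.
(2.2346826 − (0.98)) / LSB = 1.2546826 × 16384/4 = 5139.1799. Nearest integer: k = 5139.
Reconstructed level: 0.98 + 5139 × 4/16384 V = 2.2346386719 V.
V_in − V_code = 2.2346826 − (2.2346386719) = +43.9 µV.

+43.9 µV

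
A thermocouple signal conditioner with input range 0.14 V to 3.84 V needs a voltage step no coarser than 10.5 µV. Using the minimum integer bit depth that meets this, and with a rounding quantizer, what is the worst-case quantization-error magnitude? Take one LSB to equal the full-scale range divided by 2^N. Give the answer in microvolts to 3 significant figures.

Full-scale range = 3.84 V − (0.14 V) = 3.7 V.
Levels needed ≥ 3.7/10.5 µV = 352400. 2^19 = 524288 suffices, so N_min = 19.
LSB = 3.7 V / 2^19 = 7.0572 µV.
Half an LSB is 3.53 µV.

3.53 µV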